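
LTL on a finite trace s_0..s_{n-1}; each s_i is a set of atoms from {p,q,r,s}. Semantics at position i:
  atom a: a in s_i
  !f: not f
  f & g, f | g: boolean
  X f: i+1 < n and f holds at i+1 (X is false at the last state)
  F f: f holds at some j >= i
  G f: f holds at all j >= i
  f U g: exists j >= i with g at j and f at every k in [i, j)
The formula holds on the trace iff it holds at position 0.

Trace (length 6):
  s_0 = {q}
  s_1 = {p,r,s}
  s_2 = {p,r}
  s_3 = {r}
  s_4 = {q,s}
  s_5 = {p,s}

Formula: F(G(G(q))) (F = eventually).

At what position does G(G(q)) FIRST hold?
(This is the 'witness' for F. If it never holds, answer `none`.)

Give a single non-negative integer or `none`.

Answer: none

Derivation:
s_0={q}: G(G(q))=False G(q)=False q=True
s_1={p,r,s}: G(G(q))=False G(q)=False q=False
s_2={p,r}: G(G(q))=False G(q)=False q=False
s_3={r}: G(G(q))=False G(q)=False q=False
s_4={q,s}: G(G(q))=False G(q)=False q=True
s_5={p,s}: G(G(q))=False G(q)=False q=False
F(G(G(q))) does not hold (no witness exists).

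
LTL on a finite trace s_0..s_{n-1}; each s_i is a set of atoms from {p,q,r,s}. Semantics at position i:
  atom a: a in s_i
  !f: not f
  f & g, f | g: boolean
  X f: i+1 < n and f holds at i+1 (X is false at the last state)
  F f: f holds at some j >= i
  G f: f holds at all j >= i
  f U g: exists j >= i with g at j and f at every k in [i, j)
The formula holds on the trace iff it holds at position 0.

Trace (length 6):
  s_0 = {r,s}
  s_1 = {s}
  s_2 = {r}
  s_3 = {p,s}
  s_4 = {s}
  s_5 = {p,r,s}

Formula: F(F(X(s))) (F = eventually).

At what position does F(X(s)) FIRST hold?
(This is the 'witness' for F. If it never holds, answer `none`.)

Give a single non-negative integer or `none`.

Answer: 0

Derivation:
s_0={r,s}: F(X(s))=True X(s)=True s=True
s_1={s}: F(X(s))=True X(s)=False s=True
s_2={r}: F(X(s))=True X(s)=True s=False
s_3={p,s}: F(X(s))=True X(s)=True s=True
s_4={s}: F(X(s))=True X(s)=True s=True
s_5={p,r,s}: F(X(s))=False X(s)=False s=True
F(F(X(s))) holds; first witness at position 0.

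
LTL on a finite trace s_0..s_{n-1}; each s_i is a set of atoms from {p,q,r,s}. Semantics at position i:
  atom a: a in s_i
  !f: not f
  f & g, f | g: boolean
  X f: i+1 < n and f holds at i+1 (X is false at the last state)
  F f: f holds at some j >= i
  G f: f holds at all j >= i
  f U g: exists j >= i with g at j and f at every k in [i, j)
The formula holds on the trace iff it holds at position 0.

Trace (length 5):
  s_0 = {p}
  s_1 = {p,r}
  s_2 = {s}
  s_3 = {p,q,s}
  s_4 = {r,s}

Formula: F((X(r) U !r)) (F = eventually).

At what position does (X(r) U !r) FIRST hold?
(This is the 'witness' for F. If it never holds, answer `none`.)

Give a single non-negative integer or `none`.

s_0={p}: (X(r) U !r)=True X(r)=True r=False !r=True
s_1={p,r}: (X(r) U !r)=False X(r)=False r=True !r=False
s_2={s}: (X(r) U !r)=True X(r)=False r=False !r=True
s_3={p,q,s}: (X(r) U !r)=True X(r)=True r=False !r=True
s_4={r,s}: (X(r) U !r)=False X(r)=False r=True !r=False
F((X(r) U !r)) holds; first witness at position 0.

Answer: 0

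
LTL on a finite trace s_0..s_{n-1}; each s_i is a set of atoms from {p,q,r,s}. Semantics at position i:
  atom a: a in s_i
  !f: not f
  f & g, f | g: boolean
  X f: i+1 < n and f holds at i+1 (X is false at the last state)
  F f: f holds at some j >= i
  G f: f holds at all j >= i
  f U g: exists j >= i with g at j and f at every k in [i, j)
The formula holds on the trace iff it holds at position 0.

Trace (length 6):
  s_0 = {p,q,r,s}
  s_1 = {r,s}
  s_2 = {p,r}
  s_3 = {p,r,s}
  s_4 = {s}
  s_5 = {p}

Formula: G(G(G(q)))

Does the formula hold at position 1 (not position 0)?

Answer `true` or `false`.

s_0={p,q,r,s}: G(G(G(q)))=False G(G(q))=False G(q)=False q=True
s_1={r,s}: G(G(G(q)))=False G(G(q))=False G(q)=False q=False
s_2={p,r}: G(G(G(q)))=False G(G(q))=False G(q)=False q=False
s_3={p,r,s}: G(G(G(q)))=False G(G(q))=False G(q)=False q=False
s_4={s}: G(G(G(q)))=False G(G(q))=False G(q)=False q=False
s_5={p}: G(G(G(q)))=False G(G(q))=False G(q)=False q=False
Evaluating at position 1: result = False

Answer: false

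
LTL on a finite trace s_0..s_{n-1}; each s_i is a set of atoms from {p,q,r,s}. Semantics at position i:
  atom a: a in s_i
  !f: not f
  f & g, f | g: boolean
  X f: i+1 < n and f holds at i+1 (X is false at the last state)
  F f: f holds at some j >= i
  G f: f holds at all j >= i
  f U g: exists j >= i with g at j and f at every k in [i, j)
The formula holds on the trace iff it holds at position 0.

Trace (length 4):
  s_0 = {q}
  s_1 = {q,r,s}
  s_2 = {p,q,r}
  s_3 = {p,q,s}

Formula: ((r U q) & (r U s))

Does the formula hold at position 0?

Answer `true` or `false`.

Answer: false

Derivation:
s_0={q}: ((r U q) & (r U s))=False (r U q)=True r=False q=True (r U s)=False s=False
s_1={q,r,s}: ((r U q) & (r U s))=True (r U q)=True r=True q=True (r U s)=True s=True
s_2={p,q,r}: ((r U q) & (r U s))=True (r U q)=True r=True q=True (r U s)=True s=False
s_3={p,q,s}: ((r U q) & (r U s))=True (r U q)=True r=False q=True (r U s)=True s=True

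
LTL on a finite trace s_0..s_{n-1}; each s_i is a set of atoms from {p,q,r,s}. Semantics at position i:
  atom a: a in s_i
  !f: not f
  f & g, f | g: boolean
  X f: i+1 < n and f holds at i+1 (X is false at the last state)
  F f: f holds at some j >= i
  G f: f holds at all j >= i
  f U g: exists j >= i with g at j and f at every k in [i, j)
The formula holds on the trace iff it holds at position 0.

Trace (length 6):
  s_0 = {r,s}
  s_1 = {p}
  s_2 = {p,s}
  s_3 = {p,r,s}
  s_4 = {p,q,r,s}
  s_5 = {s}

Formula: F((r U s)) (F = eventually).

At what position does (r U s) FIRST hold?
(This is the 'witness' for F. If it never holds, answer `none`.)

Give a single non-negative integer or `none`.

Answer: 0

Derivation:
s_0={r,s}: (r U s)=True r=True s=True
s_1={p}: (r U s)=False r=False s=False
s_2={p,s}: (r U s)=True r=False s=True
s_3={p,r,s}: (r U s)=True r=True s=True
s_4={p,q,r,s}: (r U s)=True r=True s=True
s_5={s}: (r U s)=True r=False s=True
F((r U s)) holds; first witness at position 0.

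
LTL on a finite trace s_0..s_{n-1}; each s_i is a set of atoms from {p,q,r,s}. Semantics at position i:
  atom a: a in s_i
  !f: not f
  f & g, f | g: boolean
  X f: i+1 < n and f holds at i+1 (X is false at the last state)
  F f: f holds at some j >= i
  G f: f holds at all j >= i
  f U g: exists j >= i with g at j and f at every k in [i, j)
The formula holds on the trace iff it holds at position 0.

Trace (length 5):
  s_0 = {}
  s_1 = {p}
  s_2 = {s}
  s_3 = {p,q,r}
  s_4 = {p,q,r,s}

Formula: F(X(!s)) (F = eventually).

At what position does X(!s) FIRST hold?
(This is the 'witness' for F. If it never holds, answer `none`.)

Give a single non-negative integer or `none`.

s_0={}: X(!s)=True !s=True s=False
s_1={p}: X(!s)=False !s=True s=False
s_2={s}: X(!s)=True !s=False s=True
s_3={p,q,r}: X(!s)=False !s=True s=False
s_4={p,q,r,s}: X(!s)=False !s=False s=True
F(X(!s)) holds; first witness at position 0.

Answer: 0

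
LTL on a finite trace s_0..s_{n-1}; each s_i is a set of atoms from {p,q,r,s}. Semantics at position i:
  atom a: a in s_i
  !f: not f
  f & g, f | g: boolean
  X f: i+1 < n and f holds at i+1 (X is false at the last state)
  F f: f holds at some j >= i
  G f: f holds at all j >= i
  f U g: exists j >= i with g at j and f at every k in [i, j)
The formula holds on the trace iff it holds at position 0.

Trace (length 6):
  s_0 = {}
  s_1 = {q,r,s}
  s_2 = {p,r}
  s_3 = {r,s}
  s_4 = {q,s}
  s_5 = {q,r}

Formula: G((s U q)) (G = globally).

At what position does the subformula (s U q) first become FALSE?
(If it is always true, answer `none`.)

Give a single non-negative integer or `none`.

Answer: 0

Derivation:
s_0={}: (s U q)=False s=False q=False
s_1={q,r,s}: (s U q)=True s=True q=True
s_2={p,r}: (s U q)=False s=False q=False
s_3={r,s}: (s U q)=True s=True q=False
s_4={q,s}: (s U q)=True s=True q=True
s_5={q,r}: (s U q)=True s=False q=True
G((s U q)) holds globally = False
First violation at position 0.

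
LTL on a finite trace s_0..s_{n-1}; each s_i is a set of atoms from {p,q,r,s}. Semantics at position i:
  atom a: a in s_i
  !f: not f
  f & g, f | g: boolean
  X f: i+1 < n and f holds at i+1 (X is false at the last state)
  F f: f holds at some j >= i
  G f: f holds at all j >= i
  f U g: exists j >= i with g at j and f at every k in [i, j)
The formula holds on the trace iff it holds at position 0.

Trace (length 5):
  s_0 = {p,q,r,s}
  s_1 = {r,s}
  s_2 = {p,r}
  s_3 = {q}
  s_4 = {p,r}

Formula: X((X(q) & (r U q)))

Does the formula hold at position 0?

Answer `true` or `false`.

Answer: false

Derivation:
s_0={p,q,r,s}: X((X(q) & (r U q)))=False (X(q) & (r U q))=False X(q)=False q=True (r U q)=True r=True
s_1={r,s}: X((X(q) & (r U q)))=True (X(q) & (r U q))=False X(q)=False q=False (r U q)=True r=True
s_2={p,r}: X((X(q) & (r U q)))=False (X(q) & (r U q))=True X(q)=True q=False (r U q)=True r=True
s_3={q}: X((X(q) & (r U q)))=False (X(q) & (r U q))=False X(q)=False q=True (r U q)=True r=False
s_4={p,r}: X((X(q) & (r U q)))=False (X(q) & (r U q))=False X(q)=False q=False (r U q)=False r=True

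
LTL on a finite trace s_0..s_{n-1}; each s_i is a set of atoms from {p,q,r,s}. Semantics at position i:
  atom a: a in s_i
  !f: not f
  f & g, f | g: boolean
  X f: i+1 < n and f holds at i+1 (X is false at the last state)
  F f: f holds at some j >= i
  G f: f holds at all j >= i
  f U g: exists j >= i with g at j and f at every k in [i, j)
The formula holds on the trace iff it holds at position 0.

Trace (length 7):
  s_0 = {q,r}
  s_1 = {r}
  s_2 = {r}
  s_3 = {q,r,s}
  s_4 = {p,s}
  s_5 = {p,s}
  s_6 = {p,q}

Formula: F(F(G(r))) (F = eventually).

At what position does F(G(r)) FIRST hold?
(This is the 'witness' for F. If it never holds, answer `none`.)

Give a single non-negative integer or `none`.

s_0={q,r}: F(G(r))=False G(r)=False r=True
s_1={r}: F(G(r))=False G(r)=False r=True
s_2={r}: F(G(r))=False G(r)=False r=True
s_3={q,r,s}: F(G(r))=False G(r)=False r=True
s_4={p,s}: F(G(r))=False G(r)=False r=False
s_5={p,s}: F(G(r))=False G(r)=False r=False
s_6={p,q}: F(G(r))=False G(r)=False r=False
F(F(G(r))) does not hold (no witness exists).

Answer: none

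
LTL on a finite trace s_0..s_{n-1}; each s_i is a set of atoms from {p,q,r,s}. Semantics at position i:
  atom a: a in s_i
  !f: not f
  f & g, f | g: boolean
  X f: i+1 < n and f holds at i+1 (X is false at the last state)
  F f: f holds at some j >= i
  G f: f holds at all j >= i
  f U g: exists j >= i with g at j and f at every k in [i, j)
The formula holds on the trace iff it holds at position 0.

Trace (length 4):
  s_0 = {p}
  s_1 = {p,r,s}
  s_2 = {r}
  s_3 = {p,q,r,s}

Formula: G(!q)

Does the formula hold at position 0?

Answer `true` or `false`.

Answer: false

Derivation:
s_0={p}: G(!q)=False !q=True q=False
s_1={p,r,s}: G(!q)=False !q=True q=False
s_2={r}: G(!q)=False !q=True q=False
s_3={p,q,r,s}: G(!q)=False !q=False q=True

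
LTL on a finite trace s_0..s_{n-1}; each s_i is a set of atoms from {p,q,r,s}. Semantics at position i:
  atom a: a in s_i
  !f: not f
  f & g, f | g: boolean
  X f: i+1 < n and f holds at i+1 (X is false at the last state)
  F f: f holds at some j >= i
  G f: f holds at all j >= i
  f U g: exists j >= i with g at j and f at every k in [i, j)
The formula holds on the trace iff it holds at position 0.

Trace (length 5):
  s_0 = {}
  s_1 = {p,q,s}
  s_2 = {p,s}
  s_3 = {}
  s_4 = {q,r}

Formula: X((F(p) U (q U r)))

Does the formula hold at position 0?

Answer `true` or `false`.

s_0={}: X((F(p) U (q U r)))=False (F(p) U (q U r))=False F(p)=True p=False (q U r)=False q=False r=False
s_1={p,q,s}: X((F(p) U (q U r)))=False (F(p) U (q U r))=False F(p)=True p=True (q U r)=False q=True r=False
s_2={p,s}: X((F(p) U (q U r)))=False (F(p) U (q U r))=False F(p)=True p=True (q U r)=False q=False r=False
s_3={}: X((F(p) U (q U r)))=True (F(p) U (q U r))=False F(p)=False p=False (q U r)=False q=False r=False
s_4={q,r}: X((F(p) U (q U r)))=False (F(p) U (q U r))=True F(p)=False p=False (q U r)=True q=True r=True

Answer: false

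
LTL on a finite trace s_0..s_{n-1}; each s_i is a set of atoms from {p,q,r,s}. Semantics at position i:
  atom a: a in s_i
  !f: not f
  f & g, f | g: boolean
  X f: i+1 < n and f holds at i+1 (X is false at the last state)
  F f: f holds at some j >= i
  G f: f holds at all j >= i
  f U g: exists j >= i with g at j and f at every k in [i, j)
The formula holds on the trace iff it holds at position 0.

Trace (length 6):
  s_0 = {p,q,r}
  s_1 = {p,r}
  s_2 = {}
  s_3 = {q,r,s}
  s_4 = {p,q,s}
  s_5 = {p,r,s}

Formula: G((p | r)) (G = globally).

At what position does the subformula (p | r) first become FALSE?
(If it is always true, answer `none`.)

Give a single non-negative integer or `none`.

s_0={p,q,r}: (p | r)=True p=True r=True
s_1={p,r}: (p | r)=True p=True r=True
s_2={}: (p | r)=False p=False r=False
s_3={q,r,s}: (p | r)=True p=False r=True
s_4={p,q,s}: (p | r)=True p=True r=False
s_5={p,r,s}: (p | r)=True p=True r=True
G((p | r)) holds globally = False
First violation at position 2.

Answer: 2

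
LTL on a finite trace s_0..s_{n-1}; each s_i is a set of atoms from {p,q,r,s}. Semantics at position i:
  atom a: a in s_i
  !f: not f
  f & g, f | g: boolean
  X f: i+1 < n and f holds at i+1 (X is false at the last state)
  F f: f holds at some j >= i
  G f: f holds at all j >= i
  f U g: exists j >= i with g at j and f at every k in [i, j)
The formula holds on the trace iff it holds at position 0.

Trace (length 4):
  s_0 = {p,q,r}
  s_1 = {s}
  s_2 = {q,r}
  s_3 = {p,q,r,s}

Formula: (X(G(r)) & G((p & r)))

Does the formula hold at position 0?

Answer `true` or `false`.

s_0={p,q,r}: (X(G(r)) & G((p & r)))=False X(G(r))=False G(r)=False r=True G((p & r))=False (p & r)=True p=True
s_1={s}: (X(G(r)) & G((p & r)))=False X(G(r))=True G(r)=False r=False G((p & r))=False (p & r)=False p=False
s_2={q,r}: (X(G(r)) & G((p & r)))=False X(G(r))=True G(r)=True r=True G((p & r))=False (p & r)=False p=False
s_3={p,q,r,s}: (X(G(r)) & G((p & r)))=False X(G(r))=False G(r)=True r=True G((p & r))=True (p & r)=True p=True

Answer: false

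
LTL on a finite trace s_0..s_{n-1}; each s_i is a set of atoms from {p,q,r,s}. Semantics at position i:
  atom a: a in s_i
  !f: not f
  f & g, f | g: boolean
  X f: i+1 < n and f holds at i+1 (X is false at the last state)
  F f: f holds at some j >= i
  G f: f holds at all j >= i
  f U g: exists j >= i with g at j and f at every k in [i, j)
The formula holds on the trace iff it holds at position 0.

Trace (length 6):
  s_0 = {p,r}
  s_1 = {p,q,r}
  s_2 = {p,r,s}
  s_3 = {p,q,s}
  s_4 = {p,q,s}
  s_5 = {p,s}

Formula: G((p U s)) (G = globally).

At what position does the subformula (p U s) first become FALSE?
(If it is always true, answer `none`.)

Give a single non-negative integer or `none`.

s_0={p,r}: (p U s)=True p=True s=False
s_1={p,q,r}: (p U s)=True p=True s=False
s_2={p,r,s}: (p U s)=True p=True s=True
s_3={p,q,s}: (p U s)=True p=True s=True
s_4={p,q,s}: (p U s)=True p=True s=True
s_5={p,s}: (p U s)=True p=True s=True
G((p U s)) holds globally = True
No violation — formula holds at every position.

Answer: none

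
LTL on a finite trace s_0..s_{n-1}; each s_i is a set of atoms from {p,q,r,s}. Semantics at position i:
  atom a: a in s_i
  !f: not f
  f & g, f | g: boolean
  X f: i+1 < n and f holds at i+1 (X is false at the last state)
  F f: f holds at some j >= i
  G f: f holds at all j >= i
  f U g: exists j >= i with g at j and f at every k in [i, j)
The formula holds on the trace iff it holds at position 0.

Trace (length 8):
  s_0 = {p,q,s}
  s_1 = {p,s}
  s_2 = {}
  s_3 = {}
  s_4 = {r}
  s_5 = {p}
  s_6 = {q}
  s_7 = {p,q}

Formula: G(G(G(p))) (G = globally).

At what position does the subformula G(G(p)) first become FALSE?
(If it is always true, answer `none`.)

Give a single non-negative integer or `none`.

Answer: 0

Derivation:
s_0={p,q,s}: G(G(p))=False G(p)=False p=True
s_1={p,s}: G(G(p))=False G(p)=False p=True
s_2={}: G(G(p))=False G(p)=False p=False
s_3={}: G(G(p))=False G(p)=False p=False
s_4={r}: G(G(p))=False G(p)=False p=False
s_5={p}: G(G(p))=False G(p)=False p=True
s_6={q}: G(G(p))=False G(p)=False p=False
s_7={p,q}: G(G(p))=True G(p)=True p=True
G(G(G(p))) holds globally = False
First violation at position 0.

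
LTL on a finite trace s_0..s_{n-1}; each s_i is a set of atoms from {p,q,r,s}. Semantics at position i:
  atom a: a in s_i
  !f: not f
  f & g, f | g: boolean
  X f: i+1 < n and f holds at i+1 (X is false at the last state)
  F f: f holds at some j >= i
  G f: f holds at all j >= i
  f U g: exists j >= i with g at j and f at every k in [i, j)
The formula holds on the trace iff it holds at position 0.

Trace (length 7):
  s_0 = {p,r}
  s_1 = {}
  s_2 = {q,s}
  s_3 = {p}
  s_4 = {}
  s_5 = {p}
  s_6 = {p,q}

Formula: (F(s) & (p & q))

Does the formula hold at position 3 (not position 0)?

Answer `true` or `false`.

Answer: false

Derivation:
s_0={p,r}: (F(s) & (p & q))=False F(s)=True s=False (p & q)=False p=True q=False
s_1={}: (F(s) & (p & q))=False F(s)=True s=False (p & q)=False p=False q=False
s_2={q,s}: (F(s) & (p & q))=False F(s)=True s=True (p & q)=False p=False q=True
s_3={p}: (F(s) & (p & q))=False F(s)=False s=False (p & q)=False p=True q=False
s_4={}: (F(s) & (p & q))=False F(s)=False s=False (p & q)=False p=False q=False
s_5={p}: (F(s) & (p & q))=False F(s)=False s=False (p & q)=False p=True q=False
s_6={p,q}: (F(s) & (p & q))=False F(s)=False s=False (p & q)=True p=True q=True
Evaluating at position 3: result = False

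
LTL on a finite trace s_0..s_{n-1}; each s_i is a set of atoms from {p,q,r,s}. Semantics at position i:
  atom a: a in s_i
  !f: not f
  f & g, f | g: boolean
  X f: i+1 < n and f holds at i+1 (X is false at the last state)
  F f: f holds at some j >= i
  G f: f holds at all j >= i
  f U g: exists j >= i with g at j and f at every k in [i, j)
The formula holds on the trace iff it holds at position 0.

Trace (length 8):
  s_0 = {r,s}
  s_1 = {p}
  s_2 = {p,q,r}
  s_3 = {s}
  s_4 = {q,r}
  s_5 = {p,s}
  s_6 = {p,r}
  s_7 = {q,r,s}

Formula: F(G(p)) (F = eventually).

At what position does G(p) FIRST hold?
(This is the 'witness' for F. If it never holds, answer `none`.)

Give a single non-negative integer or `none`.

Answer: none

Derivation:
s_0={r,s}: G(p)=False p=False
s_1={p}: G(p)=False p=True
s_2={p,q,r}: G(p)=False p=True
s_3={s}: G(p)=False p=False
s_4={q,r}: G(p)=False p=False
s_5={p,s}: G(p)=False p=True
s_6={p,r}: G(p)=False p=True
s_7={q,r,s}: G(p)=False p=False
F(G(p)) does not hold (no witness exists).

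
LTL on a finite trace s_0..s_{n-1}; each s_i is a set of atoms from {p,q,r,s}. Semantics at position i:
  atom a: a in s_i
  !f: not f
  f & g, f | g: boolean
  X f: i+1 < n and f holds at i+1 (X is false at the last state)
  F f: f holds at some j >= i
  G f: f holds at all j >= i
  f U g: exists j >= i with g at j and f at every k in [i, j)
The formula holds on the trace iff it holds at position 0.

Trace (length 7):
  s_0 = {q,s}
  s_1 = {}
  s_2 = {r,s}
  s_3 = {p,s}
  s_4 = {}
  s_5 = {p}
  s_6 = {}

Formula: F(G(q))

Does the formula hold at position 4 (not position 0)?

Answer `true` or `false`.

Answer: false

Derivation:
s_0={q,s}: F(G(q))=False G(q)=False q=True
s_1={}: F(G(q))=False G(q)=False q=False
s_2={r,s}: F(G(q))=False G(q)=False q=False
s_3={p,s}: F(G(q))=False G(q)=False q=False
s_4={}: F(G(q))=False G(q)=False q=False
s_5={p}: F(G(q))=False G(q)=False q=False
s_6={}: F(G(q))=False G(q)=False q=False
Evaluating at position 4: result = False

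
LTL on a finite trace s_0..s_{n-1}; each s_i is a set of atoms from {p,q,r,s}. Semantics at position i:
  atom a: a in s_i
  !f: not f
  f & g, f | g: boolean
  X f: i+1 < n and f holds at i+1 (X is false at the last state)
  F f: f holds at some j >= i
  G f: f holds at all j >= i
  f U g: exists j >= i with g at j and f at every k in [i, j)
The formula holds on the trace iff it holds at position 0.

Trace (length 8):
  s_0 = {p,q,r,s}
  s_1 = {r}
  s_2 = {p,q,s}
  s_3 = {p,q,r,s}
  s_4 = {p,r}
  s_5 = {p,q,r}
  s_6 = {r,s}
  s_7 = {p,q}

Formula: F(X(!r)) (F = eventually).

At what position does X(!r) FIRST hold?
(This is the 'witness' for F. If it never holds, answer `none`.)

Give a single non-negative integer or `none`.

Answer: 1

Derivation:
s_0={p,q,r,s}: X(!r)=False !r=False r=True
s_1={r}: X(!r)=True !r=False r=True
s_2={p,q,s}: X(!r)=False !r=True r=False
s_3={p,q,r,s}: X(!r)=False !r=False r=True
s_4={p,r}: X(!r)=False !r=False r=True
s_5={p,q,r}: X(!r)=False !r=False r=True
s_6={r,s}: X(!r)=True !r=False r=True
s_7={p,q}: X(!r)=False !r=True r=False
F(X(!r)) holds; first witness at position 1.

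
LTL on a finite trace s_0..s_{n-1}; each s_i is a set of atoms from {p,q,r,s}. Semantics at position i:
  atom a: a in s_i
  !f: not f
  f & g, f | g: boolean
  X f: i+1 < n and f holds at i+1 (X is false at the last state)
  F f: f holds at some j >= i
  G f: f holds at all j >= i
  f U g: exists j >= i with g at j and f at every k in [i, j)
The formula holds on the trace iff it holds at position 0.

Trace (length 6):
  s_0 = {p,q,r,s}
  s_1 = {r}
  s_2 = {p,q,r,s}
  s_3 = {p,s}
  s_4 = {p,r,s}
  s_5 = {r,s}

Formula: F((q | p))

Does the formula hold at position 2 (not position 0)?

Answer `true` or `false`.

Answer: true

Derivation:
s_0={p,q,r,s}: F((q | p))=True (q | p)=True q=True p=True
s_1={r}: F((q | p))=True (q | p)=False q=False p=False
s_2={p,q,r,s}: F((q | p))=True (q | p)=True q=True p=True
s_3={p,s}: F((q | p))=True (q | p)=True q=False p=True
s_4={p,r,s}: F((q | p))=True (q | p)=True q=False p=True
s_5={r,s}: F((q | p))=False (q | p)=False q=False p=False
Evaluating at position 2: result = True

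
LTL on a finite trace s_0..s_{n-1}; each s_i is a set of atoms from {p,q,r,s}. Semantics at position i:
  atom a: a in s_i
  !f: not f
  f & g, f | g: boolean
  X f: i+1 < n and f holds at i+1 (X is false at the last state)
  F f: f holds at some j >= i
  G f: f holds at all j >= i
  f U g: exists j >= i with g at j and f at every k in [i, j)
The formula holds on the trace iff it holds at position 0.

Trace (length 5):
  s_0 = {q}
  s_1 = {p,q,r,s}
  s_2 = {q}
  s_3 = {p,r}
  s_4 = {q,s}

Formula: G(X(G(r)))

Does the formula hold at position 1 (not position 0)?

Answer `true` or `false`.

s_0={q}: G(X(G(r)))=False X(G(r))=False G(r)=False r=False
s_1={p,q,r,s}: G(X(G(r)))=False X(G(r))=False G(r)=False r=True
s_2={q}: G(X(G(r)))=False X(G(r))=False G(r)=False r=False
s_3={p,r}: G(X(G(r)))=False X(G(r))=False G(r)=False r=True
s_4={q,s}: G(X(G(r)))=False X(G(r))=False G(r)=False r=False
Evaluating at position 1: result = False

Answer: false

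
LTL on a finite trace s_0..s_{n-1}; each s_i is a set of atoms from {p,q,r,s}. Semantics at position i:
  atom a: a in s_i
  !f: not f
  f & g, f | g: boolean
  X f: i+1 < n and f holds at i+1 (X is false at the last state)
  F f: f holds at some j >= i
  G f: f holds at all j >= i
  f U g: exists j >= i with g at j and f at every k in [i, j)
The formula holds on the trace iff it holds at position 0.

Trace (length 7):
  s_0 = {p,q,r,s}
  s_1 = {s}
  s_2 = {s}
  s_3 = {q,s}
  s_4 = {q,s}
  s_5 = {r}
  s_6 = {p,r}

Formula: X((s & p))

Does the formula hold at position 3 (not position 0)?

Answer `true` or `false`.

s_0={p,q,r,s}: X((s & p))=False (s & p)=True s=True p=True
s_1={s}: X((s & p))=False (s & p)=False s=True p=False
s_2={s}: X((s & p))=False (s & p)=False s=True p=False
s_3={q,s}: X((s & p))=False (s & p)=False s=True p=False
s_4={q,s}: X((s & p))=False (s & p)=False s=True p=False
s_5={r}: X((s & p))=False (s & p)=False s=False p=False
s_6={p,r}: X((s & p))=False (s & p)=False s=False p=True
Evaluating at position 3: result = False

Answer: false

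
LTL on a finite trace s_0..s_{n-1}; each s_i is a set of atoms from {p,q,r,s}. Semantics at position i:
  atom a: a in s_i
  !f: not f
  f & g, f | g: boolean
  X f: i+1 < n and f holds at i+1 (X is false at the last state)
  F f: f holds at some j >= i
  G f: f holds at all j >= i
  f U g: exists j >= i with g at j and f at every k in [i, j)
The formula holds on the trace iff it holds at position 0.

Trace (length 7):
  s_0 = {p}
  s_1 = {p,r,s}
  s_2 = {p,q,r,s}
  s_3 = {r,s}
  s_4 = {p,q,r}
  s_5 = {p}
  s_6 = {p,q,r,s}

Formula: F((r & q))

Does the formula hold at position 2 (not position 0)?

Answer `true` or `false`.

s_0={p}: F((r & q))=True (r & q)=False r=False q=False
s_1={p,r,s}: F((r & q))=True (r & q)=False r=True q=False
s_2={p,q,r,s}: F((r & q))=True (r & q)=True r=True q=True
s_3={r,s}: F((r & q))=True (r & q)=False r=True q=False
s_4={p,q,r}: F((r & q))=True (r & q)=True r=True q=True
s_5={p}: F((r & q))=True (r & q)=False r=False q=False
s_6={p,q,r,s}: F((r & q))=True (r & q)=True r=True q=True
Evaluating at position 2: result = True

Answer: true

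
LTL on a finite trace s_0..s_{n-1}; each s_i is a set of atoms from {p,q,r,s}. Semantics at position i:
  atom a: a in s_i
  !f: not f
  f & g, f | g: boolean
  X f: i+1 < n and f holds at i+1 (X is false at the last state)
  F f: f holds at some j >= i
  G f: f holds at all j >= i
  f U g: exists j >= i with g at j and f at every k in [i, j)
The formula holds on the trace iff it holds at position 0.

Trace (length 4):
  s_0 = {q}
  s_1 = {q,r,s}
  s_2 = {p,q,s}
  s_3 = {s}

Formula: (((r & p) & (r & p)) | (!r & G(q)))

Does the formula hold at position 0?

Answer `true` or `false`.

Answer: false

Derivation:
s_0={q}: (((r & p) & (r & p)) | (!r & G(q)))=False ((r & p) & (r & p))=False (r & p)=False r=False p=False (!r & G(q))=False !r=True G(q)=False q=True
s_1={q,r,s}: (((r & p) & (r & p)) | (!r & G(q)))=False ((r & p) & (r & p))=False (r & p)=False r=True p=False (!r & G(q))=False !r=False G(q)=False q=True
s_2={p,q,s}: (((r & p) & (r & p)) | (!r & G(q)))=False ((r & p) & (r & p))=False (r & p)=False r=False p=True (!r & G(q))=False !r=True G(q)=False q=True
s_3={s}: (((r & p) & (r & p)) | (!r & G(q)))=False ((r & p) & (r & p))=False (r & p)=False r=False p=False (!r & G(q))=False !r=True G(q)=False q=False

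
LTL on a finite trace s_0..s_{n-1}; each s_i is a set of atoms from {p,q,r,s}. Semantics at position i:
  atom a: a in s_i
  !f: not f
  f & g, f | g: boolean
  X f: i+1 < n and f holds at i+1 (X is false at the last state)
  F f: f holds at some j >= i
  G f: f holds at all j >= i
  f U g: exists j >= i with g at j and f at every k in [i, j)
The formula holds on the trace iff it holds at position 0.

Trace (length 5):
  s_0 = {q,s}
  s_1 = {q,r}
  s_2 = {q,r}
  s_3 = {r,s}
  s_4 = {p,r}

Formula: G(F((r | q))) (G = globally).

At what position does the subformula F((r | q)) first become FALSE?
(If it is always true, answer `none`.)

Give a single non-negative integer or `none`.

s_0={q,s}: F((r | q))=True (r | q)=True r=False q=True
s_1={q,r}: F((r | q))=True (r | q)=True r=True q=True
s_2={q,r}: F((r | q))=True (r | q)=True r=True q=True
s_3={r,s}: F((r | q))=True (r | q)=True r=True q=False
s_4={p,r}: F((r | q))=True (r | q)=True r=True q=False
G(F((r | q))) holds globally = True
No violation — formula holds at every position.

Answer: none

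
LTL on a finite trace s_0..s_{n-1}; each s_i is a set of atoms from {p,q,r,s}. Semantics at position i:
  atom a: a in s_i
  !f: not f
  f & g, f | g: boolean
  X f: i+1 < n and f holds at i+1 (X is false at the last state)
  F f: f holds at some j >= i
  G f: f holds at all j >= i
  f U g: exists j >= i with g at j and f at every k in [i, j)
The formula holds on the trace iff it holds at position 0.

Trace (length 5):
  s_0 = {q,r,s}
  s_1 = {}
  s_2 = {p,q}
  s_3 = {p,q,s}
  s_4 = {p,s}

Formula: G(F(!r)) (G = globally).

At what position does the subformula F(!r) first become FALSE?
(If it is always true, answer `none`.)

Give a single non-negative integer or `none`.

s_0={q,r,s}: F(!r)=True !r=False r=True
s_1={}: F(!r)=True !r=True r=False
s_2={p,q}: F(!r)=True !r=True r=False
s_3={p,q,s}: F(!r)=True !r=True r=False
s_4={p,s}: F(!r)=True !r=True r=False
G(F(!r)) holds globally = True
No violation — formula holds at every position.

Answer: none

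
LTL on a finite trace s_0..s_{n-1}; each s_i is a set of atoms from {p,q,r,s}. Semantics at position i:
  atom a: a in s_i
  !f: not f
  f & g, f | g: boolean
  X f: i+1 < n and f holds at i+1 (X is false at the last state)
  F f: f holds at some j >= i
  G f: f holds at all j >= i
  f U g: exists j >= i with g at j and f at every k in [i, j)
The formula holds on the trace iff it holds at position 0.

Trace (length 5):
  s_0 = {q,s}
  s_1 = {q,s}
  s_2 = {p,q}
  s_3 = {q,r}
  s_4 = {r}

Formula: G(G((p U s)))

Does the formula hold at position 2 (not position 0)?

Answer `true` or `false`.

Answer: false

Derivation:
s_0={q,s}: G(G((p U s)))=False G((p U s))=False (p U s)=True p=False s=True
s_1={q,s}: G(G((p U s)))=False G((p U s))=False (p U s)=True p=False s=True
s_2={p,q}: G(G((p U s)))=False G((p U s))=False (p U s)=False p=True s=False
s_3={q,r}: G(G((p U s)))=False G((p U s))=False (p U s)=False p=False s=False
s_4={r}: G(G((p U s)))=False G((p U s))=False (p U s)=False p=False s=False
Evaluating at position 2: result = False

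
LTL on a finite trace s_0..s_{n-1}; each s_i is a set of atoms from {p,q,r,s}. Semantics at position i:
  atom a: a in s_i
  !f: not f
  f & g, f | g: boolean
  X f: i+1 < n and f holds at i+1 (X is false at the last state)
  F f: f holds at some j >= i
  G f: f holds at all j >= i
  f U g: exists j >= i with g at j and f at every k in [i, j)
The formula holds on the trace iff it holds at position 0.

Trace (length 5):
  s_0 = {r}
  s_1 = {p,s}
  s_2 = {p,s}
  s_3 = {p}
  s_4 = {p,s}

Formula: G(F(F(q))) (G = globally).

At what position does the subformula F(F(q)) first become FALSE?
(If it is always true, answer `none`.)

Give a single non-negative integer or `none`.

Answer: 0

Derivation:
s_0={r}: F(F(q))=False F(q)=False q=False
s_1={p,s}: F(F(q))=False F(q)=False q=False
s_2={p,s}: F(F(q))=False F(q)=False q=False
s_3={p}: F(F(q))=False F(q)=False q=False
s_4={p,s}: F(F(q))=False F(q)=False q=False
G(F(F(q))) holds globally = False
First violation at position 0.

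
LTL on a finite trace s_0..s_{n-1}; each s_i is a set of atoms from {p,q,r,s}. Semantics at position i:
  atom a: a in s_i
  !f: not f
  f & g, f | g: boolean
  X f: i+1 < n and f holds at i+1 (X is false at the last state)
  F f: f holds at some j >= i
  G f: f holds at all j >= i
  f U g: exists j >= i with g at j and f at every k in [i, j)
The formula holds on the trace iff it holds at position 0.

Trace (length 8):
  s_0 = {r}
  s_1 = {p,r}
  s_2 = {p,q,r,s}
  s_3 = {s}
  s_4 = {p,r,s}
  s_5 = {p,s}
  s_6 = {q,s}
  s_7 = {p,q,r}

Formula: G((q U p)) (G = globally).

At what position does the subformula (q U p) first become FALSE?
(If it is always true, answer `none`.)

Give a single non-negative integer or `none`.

Answer: 0

Derivation:
s_0={r}: (q U p)=False q=False p=False
s_1={p,r}: (q U p)=True q=False p=True
s_2={p,q,r,s}: (q U p)=True q=True p=True
s_3={s}: (q U p)=False q=False p=False
s_4={p,r,s}: (q U p)=True q=False p=True
s_5={p,s}: (q U p)=True q=False p=True
s_6={q,s}: (q U p)=True q=True p=False
s_7={p,q,r}: (q U p)=True q=True p=True
G((q U p)) holds globally = False
First violation at position 0.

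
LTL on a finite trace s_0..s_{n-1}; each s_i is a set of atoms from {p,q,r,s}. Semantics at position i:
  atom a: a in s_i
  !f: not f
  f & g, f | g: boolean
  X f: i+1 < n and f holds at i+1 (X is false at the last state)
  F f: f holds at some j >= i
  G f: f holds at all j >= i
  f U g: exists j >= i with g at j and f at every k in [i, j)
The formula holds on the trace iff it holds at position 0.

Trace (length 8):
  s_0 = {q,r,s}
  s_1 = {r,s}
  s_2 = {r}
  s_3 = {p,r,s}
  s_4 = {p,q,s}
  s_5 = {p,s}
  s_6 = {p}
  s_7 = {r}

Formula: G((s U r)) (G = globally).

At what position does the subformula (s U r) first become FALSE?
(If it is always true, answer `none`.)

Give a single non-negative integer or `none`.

Answer: 4

Derivation:
s_0={q,r,s}: (s U r)=True s=True r=True
s_1={r,s}: (s U r)=True s=True r=True
s_2={r}: (s U r)=True s=False r=True
s_3={p,r,s}: (s U r)=True s=True r=True
s_4={p,q,s}: (s U r)=False s=True r=False
s_5={p,s}: (s U r)=False s=True r=False
s_6={p}: (s U r)=False s=False r=False
s_7={r}: (s U r)=True s=False r=True
G((s U r)) holds globally = False
First violation at position 4.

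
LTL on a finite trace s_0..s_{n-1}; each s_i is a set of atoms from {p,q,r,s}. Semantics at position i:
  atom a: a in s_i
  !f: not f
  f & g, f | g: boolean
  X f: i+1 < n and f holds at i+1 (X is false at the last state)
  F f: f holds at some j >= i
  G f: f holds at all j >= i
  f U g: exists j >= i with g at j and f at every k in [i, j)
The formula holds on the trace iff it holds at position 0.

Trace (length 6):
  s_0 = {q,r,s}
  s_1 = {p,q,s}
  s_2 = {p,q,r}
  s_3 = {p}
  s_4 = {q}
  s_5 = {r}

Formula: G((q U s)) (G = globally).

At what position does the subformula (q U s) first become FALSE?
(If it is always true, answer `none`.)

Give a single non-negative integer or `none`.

Answer: 2

Derivation:
s_0={q,r,s}: (q U s)=True q=True s=True
s_1={p,q,s}: (q U s)=True q=True s=True
s_2={p,q,r}: (q U s)=False q=True s=False
s_3={p}: (q U s)=False q=False s=False
s_4={q}: (q U s)=False q=True s=False
s_5={r}: (q U s)=False q=False s=False
G((q U s)) holds globally = False
First violation at position 2.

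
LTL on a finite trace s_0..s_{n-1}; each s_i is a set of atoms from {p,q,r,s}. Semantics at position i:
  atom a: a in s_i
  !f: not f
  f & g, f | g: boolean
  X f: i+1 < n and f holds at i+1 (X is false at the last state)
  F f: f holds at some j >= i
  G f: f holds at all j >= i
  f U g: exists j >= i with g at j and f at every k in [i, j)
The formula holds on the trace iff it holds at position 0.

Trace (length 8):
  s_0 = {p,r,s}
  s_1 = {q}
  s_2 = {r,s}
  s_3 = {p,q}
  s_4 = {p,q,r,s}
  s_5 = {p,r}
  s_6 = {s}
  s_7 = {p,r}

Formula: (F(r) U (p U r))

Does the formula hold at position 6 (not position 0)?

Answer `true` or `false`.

s_0={p,r,s}: (F(r) U (p U r))=True F(r)=True r=True (p U r)=True p=True
s_1={q}: (F(r) U (p U r))=True F(r)=True r=False (p U r)=False p=False
s_2={r,s}: (F(r) U (p U r))=True F(r)=True r=True (p U r)=True p=False
s_3={p,q}: (F(r) U (p U r))=True F(r)=True r=False (p U r)=True p=True
s_4={p,q,r,s}: (F(r) U (p U r))=True F(r)=True r=True (p U r)=True p=True
s_5={p,r}: (F(r) U (p U r))=True F(r)=True r=True (p U r)=True p=True
s_6={s}: (F(r) U (p U r))=True F(r)=True r=False (p U r)=False p=False
s_7={p,r}: (F(r) U (p U r))=True F(r)=True r=True (p U r)=True p=True
Evaluating at position 6: result = True

Answer: true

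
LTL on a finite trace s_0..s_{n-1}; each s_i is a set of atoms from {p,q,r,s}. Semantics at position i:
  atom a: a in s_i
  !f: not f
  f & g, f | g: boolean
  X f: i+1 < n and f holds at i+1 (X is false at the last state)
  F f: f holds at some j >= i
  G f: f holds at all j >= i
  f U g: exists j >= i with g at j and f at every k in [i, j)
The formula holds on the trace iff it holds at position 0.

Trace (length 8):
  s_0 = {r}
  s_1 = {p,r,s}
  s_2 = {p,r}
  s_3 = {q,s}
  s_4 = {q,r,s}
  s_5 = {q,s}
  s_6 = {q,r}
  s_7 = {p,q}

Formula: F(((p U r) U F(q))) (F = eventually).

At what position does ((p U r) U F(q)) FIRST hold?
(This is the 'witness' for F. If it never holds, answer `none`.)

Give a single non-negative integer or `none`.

s_0={r}: ((p U r) U F(q))=True (p U r)=True p=False r=True F(q)=True q=False
s_1={p,r,s}: ((p U r) U F(q))=True (p U r)=True p=True r=True F(q)=True q=False
s_2={p,r}: ((p U r) U F(q))=True (p U r)=True p=True r=True F(q)=True q=False
s_3={q,s}: ((p U r) U F(q))=True (p U r)=False p=False r=False F(q)=True q=True
s_4={q,r,s}: ((p U r) U F(q))=True (p U r)=True p=False r=True F(q)=True q=True
s_5={q,s}: ((p U r) U F(q))=True (p U r)=False p=False r=False F(q)=True q=True
s_6={q,r}: ((p U r) U F(q))=True (p U r)=True p=False r=True F(q)=True q=True
s_7={p,q}: ((p U r) U F(q))=True (p U r)=False p=True r=False F(q)=True q=True
F(((p U r) U F(q))) holds; first witness at position 0.

Answer: 0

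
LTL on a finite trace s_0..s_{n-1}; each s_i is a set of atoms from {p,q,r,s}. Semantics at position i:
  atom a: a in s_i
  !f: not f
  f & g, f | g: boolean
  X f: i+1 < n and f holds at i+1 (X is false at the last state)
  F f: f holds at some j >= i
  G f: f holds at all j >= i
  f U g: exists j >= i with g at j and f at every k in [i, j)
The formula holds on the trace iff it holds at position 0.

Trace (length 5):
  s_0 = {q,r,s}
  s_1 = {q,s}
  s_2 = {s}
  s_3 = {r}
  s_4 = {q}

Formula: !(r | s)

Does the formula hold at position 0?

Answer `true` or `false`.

Answer: false

Derivation:
s_0={q,r,s}: !(r | s)=False (r | s)=True r=True s=True
s_1={q,s}: !(r | s)=False (r | s)=True r=False s=True
s_2={s}: !(r | s)=False (r | s)=True r=False s=True
s_3={r}: !(r | s)=False (r | s)=True r=True s=False
s_4={q}: !(r | s)=True (r | s)=False r=False s=False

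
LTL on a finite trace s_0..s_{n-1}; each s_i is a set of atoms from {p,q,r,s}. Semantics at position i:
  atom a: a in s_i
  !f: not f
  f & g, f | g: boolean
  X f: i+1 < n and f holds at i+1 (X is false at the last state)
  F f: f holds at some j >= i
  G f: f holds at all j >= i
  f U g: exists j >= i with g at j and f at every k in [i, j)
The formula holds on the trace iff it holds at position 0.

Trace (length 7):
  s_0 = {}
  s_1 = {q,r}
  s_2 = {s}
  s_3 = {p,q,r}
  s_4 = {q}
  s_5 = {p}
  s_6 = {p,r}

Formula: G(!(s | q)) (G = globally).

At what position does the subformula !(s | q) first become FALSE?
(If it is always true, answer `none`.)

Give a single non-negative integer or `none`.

s_0={}: !(s | q)=True (s | q)=False s=False q=False
s_1={q,r}: !(s | q)=False (s | q)=True s=False q=True
s_2={s}: !(s | q)=False (s | q)=True s=True q=False
s_3={p,q,r}: !(s | q)=False (s | q)=True s=False q=True
s_4={q}: !(s | q)=False (s | q)=True s=False q=True
s_5={p}: !(s | q)=True (s | q)=False s=False q=False
s_6={p,r}: !(s | q)=True (s | q)=False s=False q=False
G(!(s | q)) holds globally = False
First violation at position 1.

Answer: 1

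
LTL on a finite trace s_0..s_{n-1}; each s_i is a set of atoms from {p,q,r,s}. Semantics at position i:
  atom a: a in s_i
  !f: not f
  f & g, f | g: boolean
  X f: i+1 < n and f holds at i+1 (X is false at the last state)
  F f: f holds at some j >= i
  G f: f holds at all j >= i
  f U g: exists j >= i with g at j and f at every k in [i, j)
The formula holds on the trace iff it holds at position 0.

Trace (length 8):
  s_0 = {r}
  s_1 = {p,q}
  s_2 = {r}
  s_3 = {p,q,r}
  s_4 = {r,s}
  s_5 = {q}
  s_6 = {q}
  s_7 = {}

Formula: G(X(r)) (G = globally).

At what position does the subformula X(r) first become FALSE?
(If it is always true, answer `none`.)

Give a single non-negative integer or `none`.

s_0={r}: X(r)=False r=True
s_1={p,q}: X(r)=True r=False
s_2={r}: X(r)=True r=True
s_3={p,q,r}: X(r)=True r=True
s_4={r,s}: X(r)=False r=True
s_5={q}: X(r)=False r=False
s_6={q}: X(r)=False r=False
s_7={}: X(r)=False r=False
G(X(r)) holds globally = False
First violation at position 0.

Answer: 0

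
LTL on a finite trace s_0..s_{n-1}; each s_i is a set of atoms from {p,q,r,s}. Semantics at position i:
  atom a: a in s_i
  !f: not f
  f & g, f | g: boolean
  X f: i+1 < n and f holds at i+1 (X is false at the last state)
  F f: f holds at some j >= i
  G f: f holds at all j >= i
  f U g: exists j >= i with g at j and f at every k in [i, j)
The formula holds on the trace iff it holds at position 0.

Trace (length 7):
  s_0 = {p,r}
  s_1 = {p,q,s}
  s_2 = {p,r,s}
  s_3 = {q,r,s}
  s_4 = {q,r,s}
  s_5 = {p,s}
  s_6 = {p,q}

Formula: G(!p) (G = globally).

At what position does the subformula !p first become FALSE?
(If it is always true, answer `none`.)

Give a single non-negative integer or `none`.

Answer: 0

Derivation:
s_0={p,r}: !p=False p=True
s_1={p,q,s}: !p=False p=True
s_2={p,r,s}: !p=False p=True
s_3={q,r,s}: !p=True p=False
s_4={q,r,s}: !p=True p=False
s_5={p,s}: !p=False p=True
s_6={p,q}: !p=False p=True
G(!p) holds globally = False
First violation at position 0.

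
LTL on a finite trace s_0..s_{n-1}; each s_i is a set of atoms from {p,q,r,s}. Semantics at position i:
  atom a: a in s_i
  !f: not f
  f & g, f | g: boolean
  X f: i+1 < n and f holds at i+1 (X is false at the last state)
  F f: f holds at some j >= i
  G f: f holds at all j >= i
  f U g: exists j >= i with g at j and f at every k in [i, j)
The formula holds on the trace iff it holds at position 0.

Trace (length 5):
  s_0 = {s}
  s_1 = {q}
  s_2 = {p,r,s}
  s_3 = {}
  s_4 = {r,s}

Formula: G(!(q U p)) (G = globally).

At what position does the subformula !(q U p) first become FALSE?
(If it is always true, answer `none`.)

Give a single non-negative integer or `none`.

s_0={s}: !(q U p)=True (q U p)=False q=False p=False
s_1={q}: !(q U p)=False (q U p)=True q=True p=False
s_2={p,r,s}: !(q U p)=False (q U p)=True q=False p=True
s_3={}: !(q U p)=True (q U p)=False q=False p=False
s_4={r,s}: !(q U p)=True (q U p)=False q=False p=False
G(!(q U p)) holds globally = False
First violation at position 1.

Answer: 1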